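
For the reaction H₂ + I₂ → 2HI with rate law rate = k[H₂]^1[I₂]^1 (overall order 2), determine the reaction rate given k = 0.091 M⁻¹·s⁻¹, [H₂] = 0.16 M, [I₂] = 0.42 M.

0.006115 M/s

Step 1: The rate law is rate = k[H₂]^1[I₂]^1, overall order = 1+1 = 2
Step 2: Substitute values: rate = 0.091 × (0.16)^1 × (0.42)^1
Step 3: rate = 0.091 × 0.16 × 0.42 = 0.0061152 M/s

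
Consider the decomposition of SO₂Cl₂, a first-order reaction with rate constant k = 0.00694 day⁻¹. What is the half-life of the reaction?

99.88 day

Step 1: For a first-order reaction, t₁/₂ = ln(2)/k
Step 2: t₁/₂ = ln(2)/0.00694
Step 3: t₁/₂ = 0.6931/0.00694 = 99.88 day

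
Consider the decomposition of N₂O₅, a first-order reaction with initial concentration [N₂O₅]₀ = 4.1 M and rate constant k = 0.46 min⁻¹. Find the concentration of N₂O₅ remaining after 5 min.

0.4111 M

Step 1: For a first-order reaction: [N₂O₅] = [N₂O₅]₀ × e^(-kt)
Step 2: [N₂O₅] = 4.1 × e^(-0.46 × 5)
Step 3: [N₂O₅] = 4.1 × e^(-2.3)
Step 4: [N₂O₅] = 4.1 × 0.100259 = 0.4111 M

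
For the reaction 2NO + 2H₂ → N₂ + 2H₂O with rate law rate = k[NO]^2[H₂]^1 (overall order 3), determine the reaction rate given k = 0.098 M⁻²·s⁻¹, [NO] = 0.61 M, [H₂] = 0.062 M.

0.002261 M/s

Step 1: The rate law is rate = k[NO]^2[H₂]^1, overall order = 2+1 = 3
Step 2: Substitute values: rate = 0.098 × (0.61)^2 × (0.062)^1
Step 3: rate = 0.098 × 0.3721 × 0.062 = 0.00226088 M/s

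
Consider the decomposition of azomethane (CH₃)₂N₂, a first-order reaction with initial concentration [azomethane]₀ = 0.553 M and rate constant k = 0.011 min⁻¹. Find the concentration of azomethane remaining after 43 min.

0.3446 M

Step 1: For a first-order reaction: [azomethane] = [azomethane]₀ × e^(-kt)
Step 2: [azomethane] = 0.553 × e^(-0.011 × 43)
Step 3: [azomethane] = 0.553 × e^(-0.473)
Step 4: [azomethane] = 0.553 × 0.62313 = 0.3446 M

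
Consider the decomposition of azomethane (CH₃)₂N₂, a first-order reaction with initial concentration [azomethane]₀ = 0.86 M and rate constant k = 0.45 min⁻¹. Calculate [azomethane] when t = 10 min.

0.009554 M

Step 1: For a first-order reaction: [azomethane] = [azomethane]₀ × e^(-kt)
Step 2: [azomethane] = 0.86 × e^(-0.45 × 10)
Step 3: [azomethane] = 0.86 × e^(-4.5)
Step 4: [azomethane] = 0.86 × 0.011109 = 0.009554 M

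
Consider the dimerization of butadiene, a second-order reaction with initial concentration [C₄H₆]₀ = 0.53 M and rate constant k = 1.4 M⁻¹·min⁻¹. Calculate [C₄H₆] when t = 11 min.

0.05785 M

Step 1: For a second-order reaction: 1/[C₄H₆] = 1/[C₄H₆]₀ + kt
Step 2: 1/[C₄H₆] = 1/0.53 + 1.4 × 11
Step 3: 1/[C₄H₆] = 1.887 + 15.4 = 17.29
Step 4: [C₄H₆] = 1/17.29 = 0.05785 M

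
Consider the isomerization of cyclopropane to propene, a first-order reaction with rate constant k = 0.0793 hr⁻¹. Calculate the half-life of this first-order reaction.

8.741 hr

Step 1: For a first-order reaction, t₁/₂ = ln(2)/k
Step 2: t₁/₂ = ln(2)/0.0793
Step 3: t₁/₂ = 0.6931/0.0793 = 8.741 hr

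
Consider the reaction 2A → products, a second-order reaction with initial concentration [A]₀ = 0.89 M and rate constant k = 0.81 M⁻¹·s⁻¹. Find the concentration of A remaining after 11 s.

0.09967 M

Step 1: For a second-order reaction: 1/[A] = 1/[A]₀ + kt
Step 2: 1/[A] = 1/0.89 + 0.81 × 11
Step 3: 1/[A] = 1.124 + 8.91 = 10.03
Step 4: [A] = 1/10.03 = 0.09967 M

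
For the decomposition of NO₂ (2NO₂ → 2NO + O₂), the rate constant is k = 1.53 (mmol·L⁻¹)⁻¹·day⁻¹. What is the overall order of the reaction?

second order (2)

Step 1: The units of k for an nth-order reaction are (concentration)^(1-n)·(time)⁻¹.
Step 2: Here k has units (mmol·L⁻¹)⁻¹·day⁻¹, so the concentration exponent is -1.
Step 3: 1 - n = -1 ⇒ n = 2. The reaction is second order.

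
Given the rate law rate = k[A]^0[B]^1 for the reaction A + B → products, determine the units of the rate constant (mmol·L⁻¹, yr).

yr⁻¹

Step 1: Overall order = 0 + 1 = 1.
Step 2: rate has units mmol·L⁻¹·yr⁻¹; [A]^0[B]^1 has units (mmol·L⁻¹)^1.
Step 3: k = rate/([A]^0[B]^1), so units of k = (mmol·L⁻¹)^(1-1)·yr⁻¹ = yr⁻¹.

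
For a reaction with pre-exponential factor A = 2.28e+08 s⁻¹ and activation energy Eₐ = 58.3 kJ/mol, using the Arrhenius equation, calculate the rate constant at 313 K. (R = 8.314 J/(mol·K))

4.25e-02 s⁻¹

Step 1: Use the Arrhenius equation: k = A × exp(-Eₐ/RT)
Step 2: Convert Eₐ to J/mol: 58.3 kJ/mol = 58300 J/mol
Step 3: Calculate the exponent: -Eₐ/(RT) = -58300/(8.314 × 313) = -22.40341
Step 4: k = 2.28e+08 × exp(-22.40341)
Step 5: k = 2.28e+08 × 1.86347e-10 = 4.2487e-02 s⁻¹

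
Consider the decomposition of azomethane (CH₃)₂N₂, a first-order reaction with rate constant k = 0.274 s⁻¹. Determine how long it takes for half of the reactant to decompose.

2.53 s

Step 1: For a first-order reaction, t₁/₂ = ln(2)/k
Step 2: t₁/₂ = ln(2)/0.274
Step 3: t₁/₂ = 0.6931/0.274 = 2.53 s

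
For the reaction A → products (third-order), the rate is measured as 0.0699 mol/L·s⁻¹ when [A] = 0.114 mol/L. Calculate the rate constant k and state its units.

47.18 (mol/L)⁻²·s⁻¹

Step 1: rate = k[A]^3, so k = rate / [A]^3.
Step 2: k = 0.0699 / (0.114)^3 = 0.0699 / 0.001482.
Step 3: k = 47.18 (mol/L)⁻²·s⁻¹.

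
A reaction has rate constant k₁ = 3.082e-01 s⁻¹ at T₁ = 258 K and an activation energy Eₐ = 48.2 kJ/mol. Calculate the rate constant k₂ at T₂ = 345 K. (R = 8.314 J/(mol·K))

8.908e+01 s⁻¹

Step 1: Use the two-temperature Arrhenius form: ln(k₂/k₁) = -Eₐ/R × (1/T₂ - 1/T₁)
Step 2: Convert Eₐ to J/mol: 48.2 kJ/mol = 48200 J/mol
Step 3: 1/T₂ - 1/T₁ = 1/345 - 1/258 = -9.774183e-04 K⁻¹
Step 4: ln(k₂/k₁) = -48200/8.314 × -9.774183e-04 = 5.66653
Step 5: k₂ = k₁ × exp(5.66653) = 3.082e-01 × 2.89030e+02 = 8.908e+01 s⁻¹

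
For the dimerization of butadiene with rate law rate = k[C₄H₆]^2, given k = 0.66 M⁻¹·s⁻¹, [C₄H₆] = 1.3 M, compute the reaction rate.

1.115 M/s

Step 1: Identify the rate law: rate = k[C₄H₆]^2
Step 2: Substitute values: rate = 0.66 × (1.3)^2
Step 3: Calculate: rate = 0.66 × 1.69 = 1.1154 M/s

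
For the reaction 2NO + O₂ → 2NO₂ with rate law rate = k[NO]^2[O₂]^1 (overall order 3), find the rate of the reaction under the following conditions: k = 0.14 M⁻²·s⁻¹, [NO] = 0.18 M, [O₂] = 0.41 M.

0.00186 M/s

Step 1: The rate law is rate = k[NO]^2[O₂]^1, overall order = 2+1 = 3
Step 2: Substitute values: rate = 0.14 × (0.18)^2 × (0.41)^1
Step 3: rate = 0.14 × 0.0324 × 0.41 = 0.00185976 M/s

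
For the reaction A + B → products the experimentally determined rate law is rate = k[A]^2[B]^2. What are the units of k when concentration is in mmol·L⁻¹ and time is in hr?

(mmol·L⁻¹)⁻³·hr⁻¹

Step 1: Overall order = 2 + 2 = 4.
Step 2: rate has units mmol·L⁻¹·hr⁻¹; [A]^2[B]^2 has units (mmol·L⁻¹)^4.
Step 3: k = rate/([A]^2[B]^2), so units of k = (mmol·L⁻¹)^(1-4)·hr⁻¹ = (mmol·L⁻¹)⁻³·hr⁻¹.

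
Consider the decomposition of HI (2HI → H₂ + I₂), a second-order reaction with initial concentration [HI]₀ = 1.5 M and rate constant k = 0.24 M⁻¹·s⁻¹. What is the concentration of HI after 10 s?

0.3261 M

Step 1: For a second-order reaction: 1/[HI] = 1/[HI]₀ + kt
Step 2: 1/[HI] = 1/1.5 + 0.24 × 10
Step 3: 1/[HI] = 0.6667 + 2.4 = 3.067
Step 4: [HI] = 1/3.067 = 0.3261 M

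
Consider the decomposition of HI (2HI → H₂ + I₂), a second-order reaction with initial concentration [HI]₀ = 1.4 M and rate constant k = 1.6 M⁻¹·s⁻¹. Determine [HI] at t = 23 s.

0.02666 M

Step 1: For a second-order reaction: 1/[HI] = 1/[HI]₀ + kt
Step 2: 1/[HI] = 1/1.4 + 1.6 × 23
Step 3: 1/[HI] = 0.7143 + 36.8 = 37.51
Step 4: [HI] = 1/37.51 = 0.02666 M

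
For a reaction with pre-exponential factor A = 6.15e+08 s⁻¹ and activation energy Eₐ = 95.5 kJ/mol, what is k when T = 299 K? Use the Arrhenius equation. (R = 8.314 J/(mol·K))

1.27e-08 s⁻¹

Step 1: Use the Arrhenius equation: k = A × exp(-Eₐ/RT)
Step 2: Convert Eₐ to J/mol: 95.5 kJ/mol = 95500 J/mol
Step 3: Calculate the exponent: -Eₐ/(RT) = -95500/(8.314 × 299) = -38.41689
Step 4: k = 6.15e+08 × exp(-38.41689)
Step 5: k = 6.15e+08 × 2.06898e-17 = 1.2724e-08 s⁻¹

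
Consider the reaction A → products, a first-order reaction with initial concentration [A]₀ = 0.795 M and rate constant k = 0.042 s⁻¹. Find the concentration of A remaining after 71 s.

0.0403 M

Step 1: For a first-order reaction: [A] = [A]₀ × e^(-kt)
Step 2: [A] = 0.795 × e^(-0.042 × 71)
Step 3: [A] = 0.795 × e^(-2.982)
Step 4: [A] = 0.795 × 0.0506913 = 0.0403 M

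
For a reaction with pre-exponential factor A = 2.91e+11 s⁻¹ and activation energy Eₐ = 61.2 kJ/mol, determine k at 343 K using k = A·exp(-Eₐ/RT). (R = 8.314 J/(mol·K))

1.39e+02 s⁻¹

Step 1: Use the Arrhenius equation: k = A × exp(-Eₐ/RT)
Step 2: Convert Eₐ to J/mol: 61.2 kJ/mol = 61200 J/mol
Step 3: Calculate the exponent: -Eₐ/(RT) = -61200/(8.314 × 343) = -21.46087
Step 4: k = 2.91e+11 × exp(-21.46087)
Step 5: k = 2.91e+11 × 4.78258e-10 = 1.3917e+02 s⁻¹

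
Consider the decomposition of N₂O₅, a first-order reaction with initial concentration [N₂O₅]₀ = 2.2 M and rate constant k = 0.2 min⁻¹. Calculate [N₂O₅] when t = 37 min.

0.001345 M

Step 1: For a first-order reaction: [N₂O₅] = [N₂O₅]₀ × e^(-kt)
Step 2: [N₂O₅] = 2.2 × e^(-0.2 × 37)
Step 3: [N₂O₅] = 2.2 × e^(-7.4)
Step 4: [N₂O₅] = 2.2 × 0.000611253 = 0.001345 M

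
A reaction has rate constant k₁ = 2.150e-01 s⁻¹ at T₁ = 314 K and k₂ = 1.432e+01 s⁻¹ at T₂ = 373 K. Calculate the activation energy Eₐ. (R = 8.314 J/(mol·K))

69.3 kJ/mol

Step 1: Use the two-temperature Arrhenius form: ln(k₂/k₁) = -Eₐ/R × (1/T₂ - 1/T₁)
Step 2: ln(k₂/k₁) = ln(1.432e+01/2.150e-01) = ln(66.6047) = 4.19877
Step 3: 1/T₂ - 1/T₁ = 1/373 - 1/314 = -5.037482e-04 K⁻¹
Step 4: Eₐ = -R × ln(k₂/k₁) / (1/T₂ - 1/T₁) = -8.314 × 4.19877 / -5.037482e-04
Step 5: Eₐ = 6.9298e+04 J/mol = 69.3 kJ/mol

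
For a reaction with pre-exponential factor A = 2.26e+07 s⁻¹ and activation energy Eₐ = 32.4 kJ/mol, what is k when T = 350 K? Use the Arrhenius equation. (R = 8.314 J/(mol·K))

3.30e+02 s⁻¹

Step 1: Use the Arrhenius equation: k = A × exp(-Eₐ/RT)
Step 2: Convert Eₐ to J/mol: 32.4 kJ/mol = 32400 J/mol
Step 3: Calculate the exponent: -Eₐ/(RT) = -32400/(8.314 × 350) = -11.13440
Step 4: k = 2.26e+07 × exp(-11.13440)
Step 5: k = 2.26e+07 × 1.46013e-05 = 3.2999e+02 s⁻¹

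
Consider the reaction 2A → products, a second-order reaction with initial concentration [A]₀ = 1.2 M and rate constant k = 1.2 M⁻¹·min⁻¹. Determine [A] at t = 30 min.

0.02715 M

Step 1: For a second-order reaction: 1/[A] = 1/[A]₀ + kt
Step 2: 1/[A] = 1/1.2 + 1.2 × 30
Step 3: 1/[A] = 0.8333 + 36 = 36.83
Step 4: [A] = 1/36.83 = 0.02715 M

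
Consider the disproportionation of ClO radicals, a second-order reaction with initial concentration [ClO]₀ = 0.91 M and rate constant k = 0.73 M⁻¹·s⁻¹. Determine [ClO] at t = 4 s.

0.2488 M

Step 1: For a second-order reaction: 1/[ClO] = 1/[ClO]₀ + kt
Step 2: 1/[ClO] = 1/0.91 + 0.73 × 4
Step 3: 1/[ClO] = 1.099 + 2.92 = 4.019
Step 4: [ClO] = 1/4.019 = 0.2488 M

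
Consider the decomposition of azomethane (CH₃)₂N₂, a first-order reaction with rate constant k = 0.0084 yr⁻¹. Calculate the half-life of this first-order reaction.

82.52 yr

Step 1: For a first-order reaction, t₁/₂ = ln(2)/k
Step 2: t₁/₂ = ln(2)/0.0084
Step 3: t₁/₂ = 0.6931/0.0084 = 82.52 yr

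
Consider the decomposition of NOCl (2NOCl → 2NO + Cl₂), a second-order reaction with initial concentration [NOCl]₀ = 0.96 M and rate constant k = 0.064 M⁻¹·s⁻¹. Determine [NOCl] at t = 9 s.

0.6182 M

Step 1: For a second-order reaction: 1/[NOCl] = 1/[NOCl]₀ + kt
Step 2: 1/[NOCl] = 1/0.96 + 0.064 × 9
Step 3: 1/[NOCl] = 1.042 + 0.576 = 1.618
Step 4: [NOCl] = 1/1.618 = 0.6182 M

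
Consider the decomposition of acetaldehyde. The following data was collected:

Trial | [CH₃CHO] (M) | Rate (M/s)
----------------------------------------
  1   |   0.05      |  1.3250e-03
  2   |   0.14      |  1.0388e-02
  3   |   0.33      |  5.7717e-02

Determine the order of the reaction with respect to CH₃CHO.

second order (2)

Step 1: Compare trials to find order n where rate₂/rate₁ = ([CH₃CHO]₂/[CH₃CHO]₁)^n
Step 2: rate₂/rate₁ = 1.0388e-02/1.3250e-03 = 7.84
Step 3: [CH₃CHO]₂/[CH₃CHO]₁ = 0.14/0.05 = 2.8
Step 4: n = ln(7.84)/ln(2.8) = 2.00 ≈ 2
Step 5: The reaction is second order in CH₃CHO.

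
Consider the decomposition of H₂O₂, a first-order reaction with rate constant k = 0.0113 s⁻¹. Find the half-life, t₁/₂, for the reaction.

61.34 s

Step 1: For a first-order reaction, t₁/₂ = ln(2)/k
Step 2: t₁/₂ = ln(2)/0.0113
Step 3: t₁/₂ = 0.6931/0.0113 = 61.34 s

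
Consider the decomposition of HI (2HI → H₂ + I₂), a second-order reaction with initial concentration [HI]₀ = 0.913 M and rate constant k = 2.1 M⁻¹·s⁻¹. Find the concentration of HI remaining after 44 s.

0.0107 M

Step 1: For a second-order reaction: 1/[HI] = 1/[HI]₀ + kt
Step 2: 1/[HI] = 1/0.913 + 2.1 × 44
Step 3: 1/[HI] = 1.095 + 92.4 = 93.5
Step 4: [HI] = 1/93.5 = 0.0107 M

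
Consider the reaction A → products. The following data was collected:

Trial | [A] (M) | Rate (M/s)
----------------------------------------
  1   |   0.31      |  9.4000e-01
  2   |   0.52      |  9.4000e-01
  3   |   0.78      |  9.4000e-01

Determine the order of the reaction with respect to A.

zeroth order (0)

Step 1: Compare trials - when concentration changes, rate stays constant.
Step 2: rate₂/rate₁ = 9.4000e-01/9.4000e-01 = 1
Step 3: [A]₂/[A]₁ = 0.52/0.31 = 1.677
Step 4: Since rate ratio ≈ (conc ratio)^0, the reaction is zeroth order.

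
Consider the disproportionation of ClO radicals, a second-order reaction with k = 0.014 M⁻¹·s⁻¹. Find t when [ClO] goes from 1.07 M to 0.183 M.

323.6 s

Step 1: For second-order: t = (1/[ClO] - 1/[ClO]₀)/k
Step 2: t = (1/0.183 - 1/1.07)/0.014
Step 3: t = (5.464 - 0.9346)/0.014
Step 4: t = 4.53/0.014 = 323.6 s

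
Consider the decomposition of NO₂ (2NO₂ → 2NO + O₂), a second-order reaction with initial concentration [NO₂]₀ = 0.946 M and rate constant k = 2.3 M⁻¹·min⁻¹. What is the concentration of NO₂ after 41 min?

0.01049 M

Step 1: For a second-order reaction: 1/[NO₂] = 1/[NO₂]₀ + kt
Step 2: 1/[NO₂] = 1/0.946 + 2.3 × 41
Step 3: 1/[NO₂] = 1.057 + 94.3 = 95.36
Step 4: [NO₂] = 1/95.36 = 0.01049 M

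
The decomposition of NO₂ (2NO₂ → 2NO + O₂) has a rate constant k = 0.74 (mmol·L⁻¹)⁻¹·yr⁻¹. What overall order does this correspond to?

second order (2)

Step 1: The units of k for an nth-order reaction are (concentration)^(1-n)·(time)⁻¹.
Step 2: Here k has units (mmol·L⁻¹)⁻¹·yr⁻¹, so the concentration exponent is -1.
Step 3: 1 - n = -1 ⇒ n = 2. The reaction is second order.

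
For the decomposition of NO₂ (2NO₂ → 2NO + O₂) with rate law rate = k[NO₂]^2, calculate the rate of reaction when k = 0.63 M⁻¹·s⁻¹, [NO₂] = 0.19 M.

0.02274 M/s

Step 1: Identify the rate law: rate = k[NO₂]^2
Step 2: Substitute values: rate = 0.63 × (0.19)^2
Step 3: Calculate: rate = 0.63 × 0.0361 = 0.022743 M/s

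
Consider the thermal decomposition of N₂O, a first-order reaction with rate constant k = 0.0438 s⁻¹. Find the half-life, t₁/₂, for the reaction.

15.83 s

Step 1: For a first-order reaction, t₁/₂ = ln(2)/k
Step 2: t₁/₂ = ln(2)/0.0438
Step 3: t₁/₂ = 0.6931/0.0438 = 15.83 s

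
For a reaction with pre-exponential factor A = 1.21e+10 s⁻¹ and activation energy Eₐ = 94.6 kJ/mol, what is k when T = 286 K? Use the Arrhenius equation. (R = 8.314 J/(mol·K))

6.38e-08 s⁻¹

Step 1: Use the Arrhenius equation: k = A × exp(-Eₐ/RT)
Step 2: Convert Eₐ to J/mol: 94.6 kJ/mol = 94600 J/mol
Step 3: Calculate the exponent: -Eₐ/(RT) = -94600/(8.314 × 286) = -39.78461
Step 4: k = 1.21e+10 × exp(-39.78461)
Step 5: k = 1.21e+10 × 5.26943e-18 = 6.3760e-08 s⁻¹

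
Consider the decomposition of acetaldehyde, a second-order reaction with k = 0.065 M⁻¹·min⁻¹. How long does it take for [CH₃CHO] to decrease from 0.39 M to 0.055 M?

240.3 min

Step 1: For second-order: t = (1/[CH₃CHO] - 1/[CH₃CHO]₀)/k
Step 2: t = (1/0.055 - 1/0.39)/0.065
Step 3: t = (18.18 - 2.564)/0.065
Step 4: t = 15.62/0.065 = 240.3 min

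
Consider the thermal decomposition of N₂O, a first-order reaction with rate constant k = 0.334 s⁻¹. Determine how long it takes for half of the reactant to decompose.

2.075 s

Step 1: For a first-order reaction, t₁/₂ = ln(2)/k
Step 2: t₁/₂ = ln(2)/0.334
Step 3: t₁/₂ = 0.6931/0.334 = 2.075 s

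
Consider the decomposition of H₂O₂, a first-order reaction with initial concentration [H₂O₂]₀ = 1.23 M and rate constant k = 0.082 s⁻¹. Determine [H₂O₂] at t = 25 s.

0.1583 M

Step 1: For a first-order reaction: [H₂O₂] = [H₂O₂]₀ × e^(-kt)
Step 2: [H₂O₂] = 1.23 × e^(-0.082 × 25)
Step 3: [H₂O₂] = 1.23 × e^(-2.05)
Step 4: [H₂O₂] = 1.23 × 0.128735 = 0.1583 M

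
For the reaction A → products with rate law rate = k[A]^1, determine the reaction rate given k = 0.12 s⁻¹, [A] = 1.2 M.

0.144 M/s

Step 1: Identify the rate law: rate = k[A]^1
Step 2: Substitute values: rate = 0.12 × (1.2)^1
Step 3: Calculate: rate = 0.12 × 1.2 = 0.144 M/s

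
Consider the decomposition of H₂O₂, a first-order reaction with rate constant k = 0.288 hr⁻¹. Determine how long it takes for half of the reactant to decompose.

2.407 hr

Step 1: For a first-order reaction, t₁/₂ = ln(2)/k
Step 2: t₁/₂ = ln(2)/0.288
Step 3: t₁/₂ = 0.6931/0.288 = 2.407 hr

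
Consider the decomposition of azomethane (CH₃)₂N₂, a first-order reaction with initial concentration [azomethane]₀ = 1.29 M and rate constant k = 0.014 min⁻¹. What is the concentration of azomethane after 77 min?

0.439 M

Step 1: For a first-order reaction: [azomethane] = [azomethane]₀ × e^(-kt)
Step 2: [azomethane] = 1.29 × e^(-0.014 × 77)
Step 3: [azomethane] = 1.29 × e^(-1.078)
Step 4: [azomethane] = 1.29 × 0.340275 = 0.439 M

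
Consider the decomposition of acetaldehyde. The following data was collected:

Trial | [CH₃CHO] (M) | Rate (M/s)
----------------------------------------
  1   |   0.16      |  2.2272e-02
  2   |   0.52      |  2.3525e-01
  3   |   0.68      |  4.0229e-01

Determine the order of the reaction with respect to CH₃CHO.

second order (2)

Step 1: Compare trials to find order n where rate₂/rate₁ = ([CH₃CHO]₂/[CH₃CHO]₁)^n
Step 2: rate₂/rate₁ = 2.3525e-01/2.2272e-02 = 10.56
Step 3: [CH₃CHO]₂/[CH₃CHO]₁ = 0.52/0.16 = 3.25
Step 4: n = ln(10.56)/ln(3.25) = 2.00 ≈ 2
Step 5: The reaction is second order in CH₃CHO.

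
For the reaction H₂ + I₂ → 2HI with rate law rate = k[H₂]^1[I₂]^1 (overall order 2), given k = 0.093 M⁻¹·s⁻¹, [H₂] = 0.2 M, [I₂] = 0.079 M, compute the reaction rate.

0.001469 M/s

Step 1: The rate law is rate = k[H₂]^1[I₂]^1, overall order = 1+1 = 2
Step 2: Substitute values: rate = 0.093 × (0.2)^1 × (0.079)^1
Step 3: rate = 0.093 × 0.2 × 0.079 = 0.0014694 M/s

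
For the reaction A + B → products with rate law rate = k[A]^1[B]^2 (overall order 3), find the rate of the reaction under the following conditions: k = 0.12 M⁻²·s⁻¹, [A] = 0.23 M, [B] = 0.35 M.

0.003381 M/s

Step 1: The rate law is rate = k[A]^1[B]^2, overall order = 1+2 = 3
Step 2: Substitute values: rate = 0.12 × (0.23)^1 × (0.35)^2
Step 3: rate = 0.12 × 0.23 × 0.1225 = 0.003381 M/s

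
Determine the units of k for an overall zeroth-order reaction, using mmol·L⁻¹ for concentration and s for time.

mmol·L⁻¹·s⁻¹

Step 1: For overall order n, rate = k × (concentration)^n.
Step 2: Rate has units mmol·L⁻¹·s⁻¹; concentration term has units (mmol·L⁻¹)^0.
Step 3: k = rate / (concentration)^n, so units of k = (mmol·L⁻¹)^(1-0)·s⁻¹ = mmol·L⁻¹·s⁻¹.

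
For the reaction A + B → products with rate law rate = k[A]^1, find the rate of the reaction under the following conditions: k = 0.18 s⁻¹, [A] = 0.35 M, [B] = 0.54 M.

0.063 M/s

Step 1: The rate law is rate = k[A]^1
Step 2: Note that the rate does not depend on [B] (zero order in B).
Step 3: rate = 0.18 × (0.35)^1 = 0.063 M/s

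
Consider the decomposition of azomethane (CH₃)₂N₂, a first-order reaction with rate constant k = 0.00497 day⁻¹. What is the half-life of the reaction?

139.5 day

Step 1: For a first-order reaction, t₁/₂ = ln(2)/k
Step 2: t₁/₂ = ln(2)/0.00497
Step 3: t₁/₂ = 0.6931/0.00497 = 139.5 day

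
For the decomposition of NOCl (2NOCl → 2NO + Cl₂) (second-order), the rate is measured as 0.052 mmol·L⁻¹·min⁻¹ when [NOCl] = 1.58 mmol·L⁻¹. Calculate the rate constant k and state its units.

0.02083 (mmol·L⁻¹)⁻¹·min⁻¹

Step 1: rate = k[NOCl]^2, so k = rate / [NOCl]^2.
Step 2: k = 0.052 / (1.58)^2 = 0.052 / 2.496.
Step 3: k = 0.02083 (mmol·L⁻¹)⁻¹·min⁻¹.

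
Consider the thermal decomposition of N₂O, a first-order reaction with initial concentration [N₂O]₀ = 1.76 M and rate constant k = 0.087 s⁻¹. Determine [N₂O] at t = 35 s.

0.08377 M

Step 1: For a first-order reaction: [N₂O] = [N₂O]₀ × e^(-kt)
Step 2: [N₂O] = 1.76 × e^(-0.087 × 35)
Step 3: [N₂O] = 1.76 × e^(-3.045)
Step 4: [N₂O] = 1.76 × 0.0475963 = 0.08377 M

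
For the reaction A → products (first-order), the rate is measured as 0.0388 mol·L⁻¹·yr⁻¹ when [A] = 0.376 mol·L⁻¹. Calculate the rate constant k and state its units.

0.1032 yr⁻¹

Step 1: rate = k[A]^1, so k = rate / [A]^1.
Step 2: k = 0.0388 / (0.376)^1 = 0.0388 / 0.376.
Step 3: k = 0.1032 yr⁻¹.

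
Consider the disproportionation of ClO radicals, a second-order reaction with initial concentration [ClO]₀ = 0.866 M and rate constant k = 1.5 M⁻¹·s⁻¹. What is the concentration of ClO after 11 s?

0.05664 M

Step 1: For a second-order reaction: 1/[ClO] = 1/[ClO]₀ + kt
Step 2: 1/[ClO] = 1/0.866 + 1.5 × 11
Step 3: 1/[ClO] = 1.155 + 16.5 = 17.65
Step 4: [ClO] = 1/17.65 = 0.05664 M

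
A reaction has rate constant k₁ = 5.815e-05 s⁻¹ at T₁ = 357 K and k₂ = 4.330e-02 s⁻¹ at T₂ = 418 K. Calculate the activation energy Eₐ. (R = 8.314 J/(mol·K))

134.5 kJ/mol

Step 1: Use the two-temperature Arrhenius form: ln(k₂/k₁) = -Eₐ/R × (1/T₂ - 1/T₁)
Step 2: ln(k₂/k₁) = ln(4.330e-02/5.815e-05) = ln(744.626) = 6.61288
Step 3: 1/T₂ - 1/T₁ = 1/418 - 1/357 = -4.087760e-04 K⁻¹
Step 4: Eₐ = -R × ln(k₂/k₁) / (1/T₂ - 1/T₁) = -8.314 × 6.61288 / -4.087760e-04
Step 5: Eₐ = 1.3450e+05 J/mol = 134.5 kJ/mol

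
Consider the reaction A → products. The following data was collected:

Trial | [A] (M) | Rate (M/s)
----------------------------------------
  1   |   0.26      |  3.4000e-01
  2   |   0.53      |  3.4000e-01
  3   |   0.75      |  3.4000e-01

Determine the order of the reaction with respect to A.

zeroth order (0)

Step 1: Compare trials - when concentration changes, rate stays constant.
Step 2: rate₂/rate₁ = 3.4000e-01/3.4000e-01 = 1
Step 3: [A]₂/[A]₁ = 0.53/0.26 = 2.038
Step 4: Since rate ratio ≈ (conc ratio)^0, the reaction is zeroth order.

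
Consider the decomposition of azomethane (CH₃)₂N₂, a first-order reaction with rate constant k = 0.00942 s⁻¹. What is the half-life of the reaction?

73.58 s

Step 1: For a first-order reaction, t₁/₂ = ln(2)/k
Step 2: t₁/₂ = ln(2)/0.00942
Step 3: t₁/₂ = 0.6931/0.00942 = 73.58 s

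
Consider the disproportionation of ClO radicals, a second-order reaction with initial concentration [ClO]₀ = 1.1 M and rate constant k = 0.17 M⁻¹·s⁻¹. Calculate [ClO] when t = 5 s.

0.5685 M

Step 1: For a second-order reaction: 1/[ClO] = 1/[ClO]₀ + kt
Step 2: 1/[ClO] = 1/1.1 + 0.17 × 5
Step 3: 1/[ClO] = 0.9091 + 0.85 = 1.759
Step 4: [ClO] = 1/1.759 = 0.5685 M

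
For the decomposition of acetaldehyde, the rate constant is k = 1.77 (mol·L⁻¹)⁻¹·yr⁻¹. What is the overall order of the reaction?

second order (2)

Step 1: The units of k for an nth-order reaction are (concentration)^(1-n)·(time)⁻¹.
Step 2: Here k has units (mol·L⁻¹)⁻¹·yr⁻¹, so the concentration exponent is -1.
Step 3: 1 - n = -1 ⇒ n = 2. The reaction is second order.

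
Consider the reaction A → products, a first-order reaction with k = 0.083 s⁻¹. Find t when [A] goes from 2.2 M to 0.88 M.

11.04 s

Step 1: For first-order: t = ln([A]₀/[A])/k
Step 2: t = ln(2.2/0.88)/0.083
Step 3: t = ln(2.5)/0.083
Step 4: t = 0.9163/0.083 = 11.04 s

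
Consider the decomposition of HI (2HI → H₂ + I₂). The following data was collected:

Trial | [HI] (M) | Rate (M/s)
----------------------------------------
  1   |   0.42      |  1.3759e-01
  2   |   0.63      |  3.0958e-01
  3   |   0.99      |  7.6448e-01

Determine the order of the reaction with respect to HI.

second order (2)

Step 1: Compare trials to find order n where rate₂/rate₁ = ([HI]₂/[HI]₁)^n
Step 2: rate₂/rate₁ = 3.0958e-01/1.3759e-01 = 2.25
Step 3: [HI]₂/[HI]₁ = 0.63/0.42 = 1.5
Step 4: n = ln(2.25)/ln(1.5) = 2.00 ≈ 2
Step 5: The reaction is second order in HI.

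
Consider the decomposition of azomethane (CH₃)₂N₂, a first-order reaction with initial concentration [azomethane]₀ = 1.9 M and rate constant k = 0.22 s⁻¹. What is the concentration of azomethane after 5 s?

0.6325 M

Step 1: For a first-order reaction: [azomethane] = [azomethane]₀ × e^(-kt)
Step 2: [azomethane] = 1.9 × e^(-0.22 × 5)
Step 3: [azomethane] = 1.9 × e^(-1.1)
Step 4: [azomethane] = 1.9 × 0.332871 = 0.6325 M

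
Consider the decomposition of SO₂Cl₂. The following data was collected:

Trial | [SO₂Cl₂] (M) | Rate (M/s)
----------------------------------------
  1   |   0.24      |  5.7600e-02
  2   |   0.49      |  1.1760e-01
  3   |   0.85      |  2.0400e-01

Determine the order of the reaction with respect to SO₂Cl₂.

first order (1)

Step 1: Compare trials to find order n where rate₂/rate₁ = ([SO₂Cl₂]₂/[SO₂Cl₂]₁)^n
Step 2: rate₂/rate₁ = 1.1760e-01/5.7600e-02 = 2.042
Step 3: [SO₂Cl₂]₂/[SO₂Cl₂]₁ = 0.49/0.24 = 2.042
Step 4: n = ln(2.042)/ln(2.042) = 1.00 ≈ 1
Step 5: The reaction is first order in SO₂Cl₂.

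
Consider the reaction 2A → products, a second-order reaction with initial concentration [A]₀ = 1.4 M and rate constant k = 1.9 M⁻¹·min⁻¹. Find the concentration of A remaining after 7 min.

0.07136 M

Step 1: For a second-order reaction: 1/[A] = 1/[A]₀ + kt
Step 2: 1/[A] = 1/1.4 + 1.9 × 7
Step 3: 1/[A] = 0.7143 + 13.3 = 14.01
Step 4: [A] = 1/14.01 = 0.07136 M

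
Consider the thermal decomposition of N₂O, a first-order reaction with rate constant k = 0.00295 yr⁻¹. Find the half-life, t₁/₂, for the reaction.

235 yr

Step 1: For a first-order reaction, t₁/₂ = ln(2)/k
Step 2: t₁/₂ = ln(2)/0.00295
Step 3: t₁/₂ = 0.6931/0.00295 = 235 yr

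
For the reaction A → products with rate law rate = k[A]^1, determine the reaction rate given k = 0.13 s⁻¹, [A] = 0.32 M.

0.0416 M/s

Step 1: Identify the rate law: rate = k[A]^1
Step 2: Substitute values: rate = 0.13 × (0.32)^1
Step 3: Calculate: rate = 0.13 × 0.32 = 0.0416 M/s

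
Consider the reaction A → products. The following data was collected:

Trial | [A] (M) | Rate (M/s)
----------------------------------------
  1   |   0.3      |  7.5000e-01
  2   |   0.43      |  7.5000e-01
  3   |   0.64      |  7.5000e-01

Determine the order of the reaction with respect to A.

zeroth order (0)

Step 1: Compare trials - when concentration changes, rate stays constant.
Step 2: rate₂/rate₁ = 7.5000e-01/7.5000e-01 = 1
Step 3: [A]₂/[A]₁ = 0.43/0.3 = 1.433
Step 4: Since rate ratio ≈ (conc ratio)^0, the reaction is zeroth order.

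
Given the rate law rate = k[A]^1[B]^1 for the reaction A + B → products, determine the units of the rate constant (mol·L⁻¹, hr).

(mol·L⁻¹)⁻¹·hr⁻¹

Step 1: Overall order = 1 + 1 = 2.
Step 2: rate has units mol·L⁻¹·hr⁻¹; [A]^1[B]^1 has units (mol·L⁻¹)^2.
Step 3: k = rate/([A]^1[B]^1), so units of k = (mol·L⁻¹)^(1-2)·hr⁻¹ = (mol·L⁻¹)⁻¹·hr⁻¹.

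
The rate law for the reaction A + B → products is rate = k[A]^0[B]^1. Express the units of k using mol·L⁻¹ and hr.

hr⁻¹

Step 1: Overall order = 0 + 1 = 1.
Step 2: rate has units mol·L⁻¹·hr⁻¹; [A]^0[B]^1 has units (mol·L⁻¹)^1.
Step 3: k = rate/([A]^0[B]^1), so units of k = (mol·L⁻¹)^(1-1)·hr⁻¹ = hr⁻¹.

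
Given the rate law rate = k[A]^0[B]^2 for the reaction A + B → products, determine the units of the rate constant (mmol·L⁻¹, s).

(mmol·L⁻¹)⁻¹·s⁻¹

Step 1: Overall order = 0 + 2 = 2.
Step 2: rate has units mmol·L⁻¹·s⁻¹; [A]^0[B]^2 has units (mmol·L⁻¹)^2.
Step 3: k = rate/([A]^0[B]^2), so units of k = (mmol·L⁻¹)^(1-2)·s⁻¹ = (mmol·L⁻¹)⁻¹·s⁻¹.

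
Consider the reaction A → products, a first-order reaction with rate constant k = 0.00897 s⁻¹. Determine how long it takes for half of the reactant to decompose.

77.27 s

Step 1: For a first-order reaction, t₁/₂ = ln(2)/k
Step 2: t₁/₂ = ln(2)/0.00897
Step 3: t₁/₂ = 0.6931/0.00897 = 77.27 s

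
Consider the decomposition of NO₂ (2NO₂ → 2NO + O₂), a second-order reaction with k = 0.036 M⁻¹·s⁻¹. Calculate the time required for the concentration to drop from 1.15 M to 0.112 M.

223.9 s

Step 1: For second-order: t = (1/[NO₂] - 1/[NO₂]₀)/k
Step 2: t = (1/0.112 - 1/1.15)/0.036
Step 3: t = (8.929 - 0.8696)/0.036
Step 4: t = 8.059/0.036 = 223.9 s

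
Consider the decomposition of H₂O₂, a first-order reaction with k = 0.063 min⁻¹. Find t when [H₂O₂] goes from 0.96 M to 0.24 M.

22 min

Step 1: For first-order: t = ln([H₂O₂]₀/[H₂O₂])/k
Step 2: t = ln(0.96/0.24)/0.063
Step 3: t = ln(4)/0.063
Step 4: t = 1.386/0.063 = 22 min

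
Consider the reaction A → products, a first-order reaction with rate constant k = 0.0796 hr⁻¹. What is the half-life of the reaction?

8.708 hr

Step 1: For a first-order reaction, t₁/₂ = ln(2)/k
Step 2: t₁/₂ = ln(2)/0.0796
Step 3: t₁/₂ = 0.6931/0.0796 = 8.708 hr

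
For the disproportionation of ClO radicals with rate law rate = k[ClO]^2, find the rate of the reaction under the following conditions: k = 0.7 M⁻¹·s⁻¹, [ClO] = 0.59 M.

0.2437 M/s

Step 1: Identify the rate law: rate = k[ClO]^2
Step 2: Substitute values: rate = 0.7 × (0.59)^2
Step 3: Calculate: rate = 0.7 × 0.3481 = 0.24367 M/s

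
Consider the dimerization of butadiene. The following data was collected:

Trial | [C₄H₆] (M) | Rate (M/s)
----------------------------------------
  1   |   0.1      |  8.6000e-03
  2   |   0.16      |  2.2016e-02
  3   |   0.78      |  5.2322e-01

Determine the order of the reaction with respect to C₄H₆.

second order (2)

Step 1: Compare trials to find order n where rate₂/rate₁ = ([C₄H₆]₂/[C₄H₆]₁)^n
Step 2: rate₂/rate₁ = 2.2016e-02/8.6000e-03 = 2.56
Step 3: [C₄H₆]₂/[C₄H₆]₁ = 0.16/0.1 = 1.6
Step 4: n = ln(2.56)/ln(1.6) = 2.00 ≈ 2
Step 5: The reaction is second order in C₄H₆.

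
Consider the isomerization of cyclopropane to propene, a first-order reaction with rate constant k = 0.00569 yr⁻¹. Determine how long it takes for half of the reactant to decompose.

121.8 yr

Step 1: For a first-order reaction, t₁/₂ = ln(2)/k
Step 2: t₁/₂ = ln(2)/0.00569
Step 3: t₁/₂ = 0.6931/0.00569 = 121.8 yr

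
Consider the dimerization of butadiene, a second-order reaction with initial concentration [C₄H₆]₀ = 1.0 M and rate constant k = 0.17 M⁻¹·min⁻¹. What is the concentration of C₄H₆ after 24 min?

0.1969 M

Step 1: For a second-order reaction: 1/[C₄H₆] = 1/[C₄H₆]₀ + kt
Step 2: 1/[C₄H₆] = 1/1.0 + 0.17 × 24
Step 3: 1/[C₄H₆] = 1 + 4.08 = 5.08
Step 4: [C₄H₆] = 1/5.08 = 0.1969 M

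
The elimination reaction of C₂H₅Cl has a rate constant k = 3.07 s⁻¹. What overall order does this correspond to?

first order (1)

Step 1: The units of k for an nth-order reaction are (concentration)^(1-n)·(time)⁻¹.
Step 2: Here k has units s⁻¹, so the concentration exponent is 0.
Step 3: 1 - n = 0 ⇒ n = 1. The reaction is first order.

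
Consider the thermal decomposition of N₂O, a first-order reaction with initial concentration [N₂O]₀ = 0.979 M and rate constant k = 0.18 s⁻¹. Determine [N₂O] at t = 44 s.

0.0003558 M

Step 1: For a first-order reaction: [N₂O] = [N₂O]₀ × e^(-kt)
Step 2: [N₂O] = 0.979 × e^(-0.18 × 44)
Step 3: [N₂O] = 0.979 × e^(-7.92)
Step 4: [N₂O] = 0.979 × 0.000363402 = 0.0003558 M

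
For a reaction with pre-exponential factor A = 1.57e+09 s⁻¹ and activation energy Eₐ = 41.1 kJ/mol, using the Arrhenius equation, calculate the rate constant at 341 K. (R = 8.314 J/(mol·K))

7.94e+02 s⁻¹

Step 1: Use the Arrhenius equation: k = A × exp(-Eₐ/RT)
Step 2: Convert Eₐ to J/mol: 41.1 kJ/mol = 41100 J/mol
Step 3: Calculate the exponent: -Eₐ/(RT) = -41100/(8.314 × 341) = -14.49698
Step 4: k = 1.57e+09 × exp(-14.49698)
Step 5: k = 1.57e+09 × 5.05873e-07 = 7.9422e+02 s⁻¹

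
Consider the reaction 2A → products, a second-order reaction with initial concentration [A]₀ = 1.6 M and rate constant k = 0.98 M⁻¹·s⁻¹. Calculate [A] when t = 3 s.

0.2805 M

Step 1: For a second-order reaction: 1/[A] = 1/[A]₀ + kt
Step 2: 1/[A] = 1/1.6 + 0.98 × 3
Step 3: 1/[A] = 0.625 + 2.94 = 3.565
Step 4: [A] = 1/3.565 = 0.2805 M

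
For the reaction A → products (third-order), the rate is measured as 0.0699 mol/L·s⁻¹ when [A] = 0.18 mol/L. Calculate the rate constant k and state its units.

11.99 (mol/L)⁻²·s⁻¹

Step 1: rate = k[A]^3, so k = rate / [A]^3.
Step 2: k = 0.0699 / (0.18)^3 = 0.0699 / 0.005832.
Step 3: k = 11.99 (mol/L)⁻²·s⁻¹.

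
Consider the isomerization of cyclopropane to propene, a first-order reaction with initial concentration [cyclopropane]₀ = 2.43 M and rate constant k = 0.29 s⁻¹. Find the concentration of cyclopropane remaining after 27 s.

0.0009662 M

Step 1: For a first-order reaction: [cyclopropane] = [cyclopropane]₀ × e^(-kt)
Step 2: [cyclopropane] = 2.43 × e^(-0.29 × 27)
Step 3: [cyclopropane] = 2.43 × e^(-7.83)
Step 4: [cyclopropane] = 2.43 × 0.000397625 = 0.0009662 M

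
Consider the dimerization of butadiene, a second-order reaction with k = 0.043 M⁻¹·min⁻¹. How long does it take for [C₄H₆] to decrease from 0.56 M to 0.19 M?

80.87 min

Step 1: For second-order: t = (1/[C₄H₆] - 1/[C₄H₆]₀)/k
Step 2: t = (1/0.19 - 1/0.56)/0.043
Step 3: t = (5.263 - 1.786)/0.043
Step 4: t = 3.477/0.043 = 80.87 min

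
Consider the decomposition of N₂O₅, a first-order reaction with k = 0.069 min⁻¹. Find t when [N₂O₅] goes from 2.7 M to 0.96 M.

14.99 min

Step 1: For first-order: t = ln([N₂O₅]₀/[N₂O₅])/k
Step 2: t = ln(2.7/0.96)/0.069
Step 3: t = ln(2.813)/0.069
Step 4: t = 1.034/0.069 = 14.99 min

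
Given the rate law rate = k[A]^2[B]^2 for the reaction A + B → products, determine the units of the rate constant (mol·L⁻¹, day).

(mol·L⁻¹)⁻³·day⁻¹

Step 1: Overall order = 2 + 2 = 4.
Step 2: rate has units mol·L⁻¹·day⁻¹; [A]^2[B]^2 has units (mol·L⁻¹)^4.
Step 3: k = rate/([A]^2[B]^2), so units of k = (mol·L⁻¹)^(1-4)·day⁻¹ = (mol·L⁻¹)⁻³·day⁻¹.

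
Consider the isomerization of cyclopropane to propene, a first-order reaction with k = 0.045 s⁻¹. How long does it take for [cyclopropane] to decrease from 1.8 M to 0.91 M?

15.16 s

Step 1: For first-order: t = ln([cyclopropane]₀/[cyclopropane])/k
Step 2: t = ln(1.8/0.91)/0.045
Step 3: t = ln(1.978)/0.045
Step 4: t = 0.6821/0.045 = 15.16 s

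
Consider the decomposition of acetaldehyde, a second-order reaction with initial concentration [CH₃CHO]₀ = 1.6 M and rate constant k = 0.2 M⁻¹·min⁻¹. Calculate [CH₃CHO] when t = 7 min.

0.4938 M

Step 1: For a second-order reaction: 1/[CH₃CHO] = 1/[CH₃CHO]₀ + kt
Step 2: 1/[CH₃CHO] = 1/1.6 + 0.2 × 7
Step 3: 1/[CH₃CHO] = 0.625 + 1.4 = 2.025
Step 4: [CH₃CHO] = 1/2.025 = 0.4938 M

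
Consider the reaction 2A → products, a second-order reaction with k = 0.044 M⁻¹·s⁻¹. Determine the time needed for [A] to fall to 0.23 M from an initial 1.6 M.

84.61 s

Step 1: For second-order: t = (1/[A] - 1/[A]₀)/k
Step 2: t = (1/0.23 - 1/1.6)/0.044
Step 3: t = (4.348 - 0.625)/0.044
Step 4: t = 3.723/0.044 = 84.61 s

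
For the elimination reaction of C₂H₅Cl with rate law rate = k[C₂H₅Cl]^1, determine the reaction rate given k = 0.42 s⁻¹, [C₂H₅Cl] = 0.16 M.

0.0672 M/s

Step 1: Identify the rate law: rate = k[C₂H₅Cl]^1
Step 2: Substitute values: rate = 0.42 × (0.16)^1
Step 3: Calculate: rate = 0.42 × 0.16 = 0.0672 M/s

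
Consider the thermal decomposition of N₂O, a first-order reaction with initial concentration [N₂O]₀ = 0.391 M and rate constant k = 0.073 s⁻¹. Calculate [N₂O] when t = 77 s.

0.001416 M

Step 1: For a first-order reaction: [N₂O] = [N₂O]₀ × e^(-kt)
Step 2: [N₂O] = 0.391 × e^(-0.073 × 77)
Step 3: [N₂O] = 0.391 × e^(-5.621)
Step 4: [N₂O] = 0.391 × 0.00362102 = 0.001416 M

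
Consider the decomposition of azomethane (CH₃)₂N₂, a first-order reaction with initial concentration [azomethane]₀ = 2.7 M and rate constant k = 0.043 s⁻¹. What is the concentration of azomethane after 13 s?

1.544 M

Step 1: For a first-order reaction: [azomethane] = [azomethane]₀ × e^(-kt)
Step 2: [azomethane] = 2.7 × e^(-0.043 × 13)
Step 3: [azomethane] = 2.7 × e^(-0.559)
Step 4: [azomethane] = 2.7 × 0.571781 = 1.544 M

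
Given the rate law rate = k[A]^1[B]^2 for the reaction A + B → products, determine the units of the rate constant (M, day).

M⁻²·day⁻¹

Step 1: Overall order = 1 + 2 = 3.
Step 2: rate has units M·day⁻¹; [A]^1[B]^2 has units M^3.
Step 3: k = rate/([A]^1[B]^2), so units of k = M^(1-3)·day⁻¹ = M⁻²·day⁻¹.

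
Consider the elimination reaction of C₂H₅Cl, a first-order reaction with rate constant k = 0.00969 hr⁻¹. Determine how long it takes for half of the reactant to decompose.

71.53 hr

Step 1: For a first-order reaction, t₁/₂ = ln(2)/k
Step 2: t₁/₂ = ln(2)/0.00969
Step 3: t₁/₂ = 0.6931/0.00969 = 71.53 hr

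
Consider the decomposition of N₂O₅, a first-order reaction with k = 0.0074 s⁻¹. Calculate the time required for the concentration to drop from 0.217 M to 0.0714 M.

150.2 s

Step 1: For first-order: t = ln([N₂O₅]₀/[N₂O₅])/k
Step 2: t = ln(0.217/0.0714)/0.0074
Step 3: t = ln(3.039)/0.0074
Step 4: t = 1.112/0.0074 = 150.2 s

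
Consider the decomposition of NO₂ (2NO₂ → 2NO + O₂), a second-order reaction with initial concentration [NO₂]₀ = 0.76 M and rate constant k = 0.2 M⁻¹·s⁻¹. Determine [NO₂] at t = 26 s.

0.1535 M

Step 1: For a second-order reaction: 1/[NO₂] = 1/[NO₂]₀ + kt
Step 2: 1/[NO₂] = 1/0.76 + 0.2 × 26
Step 3: 1/[NO₂] = 1.316 + 5.2 = 6.516
Step 4: [NO₂] = 1/6.516 = 0.1535 M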